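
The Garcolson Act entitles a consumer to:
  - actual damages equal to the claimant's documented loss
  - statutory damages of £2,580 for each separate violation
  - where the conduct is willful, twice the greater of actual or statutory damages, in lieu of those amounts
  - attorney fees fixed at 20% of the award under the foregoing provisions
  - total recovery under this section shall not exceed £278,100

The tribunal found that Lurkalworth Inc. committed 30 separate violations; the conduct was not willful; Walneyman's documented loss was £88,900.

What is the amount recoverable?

Statutory damages: 30 × £2,580 = £77,400
Conduct not willful: the in-lieu enhancement does not apply.
Actual plus statutory damages: £88,900 + £77,400 = £166,300
Attorney fees: 20% of £166,300 = £33,260
Total before cap: £166,300 + £33,260 = £199,560
Cap at £278,100: £199,560 is within the cap, no reduction.

£199,560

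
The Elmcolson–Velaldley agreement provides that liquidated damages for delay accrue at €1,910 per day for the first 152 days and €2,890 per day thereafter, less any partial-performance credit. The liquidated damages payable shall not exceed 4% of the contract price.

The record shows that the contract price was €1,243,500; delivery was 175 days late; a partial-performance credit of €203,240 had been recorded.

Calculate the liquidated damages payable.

€49,740

First 152 days: 152 × €1,910 = €290,320
Remaining days: (175 − 152) × €2,890 = €66,470
Accrued per-day damages: €290,320 + €66,470 = €356,790
Less partial-performance credit: €356,790 − €203,240 = €153,550
Cap: 4% of €1,243,500 = €49,740
Cap at €49,740: €153,550 exceeds the cap → €49,740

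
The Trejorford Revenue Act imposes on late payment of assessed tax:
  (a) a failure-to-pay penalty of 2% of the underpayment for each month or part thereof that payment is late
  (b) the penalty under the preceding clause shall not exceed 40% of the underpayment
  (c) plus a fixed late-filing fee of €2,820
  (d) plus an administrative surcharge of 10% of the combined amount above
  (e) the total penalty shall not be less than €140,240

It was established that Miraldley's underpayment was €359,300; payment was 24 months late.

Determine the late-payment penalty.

€161,194

Accrued rate: 2% × 24 = 48%, capped at 40% → 40%
Failure-to-pay penalty: 40% of €359,300 = €143,720
Penalty before surcharge: €143,720 + €2,820 = €146,540
Administrative surcharge: 10% of €146,540 = €14,654
Total penalty: €146,540 + €14,654 = €161,194
Minimum €140,240: €161,194 meets the minimum, no increase.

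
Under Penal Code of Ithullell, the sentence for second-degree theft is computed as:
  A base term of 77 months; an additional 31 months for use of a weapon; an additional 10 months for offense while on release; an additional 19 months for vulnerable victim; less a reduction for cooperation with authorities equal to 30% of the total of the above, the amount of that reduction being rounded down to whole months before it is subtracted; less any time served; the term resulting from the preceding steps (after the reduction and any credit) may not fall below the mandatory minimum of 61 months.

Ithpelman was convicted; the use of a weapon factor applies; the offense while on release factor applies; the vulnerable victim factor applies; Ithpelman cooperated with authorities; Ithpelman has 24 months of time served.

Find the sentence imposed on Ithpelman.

Use of a weapon enhancement: +31 months
Offense while on release enhancement: +10 months
Vulnerable victim enhancement: +19 months
Adjusted term: 77 months + 31 months + 10 months + 19 months = 137 months
Cooperation with authorities reduction: 30% of 137 months = 41 months (rounded down)
After reduction: 137 − 41 = 96 months
Less time served: 96 months − 24 months = 72 months
Minimum 61 months: 72 months meets the minimum, no increase.

72 months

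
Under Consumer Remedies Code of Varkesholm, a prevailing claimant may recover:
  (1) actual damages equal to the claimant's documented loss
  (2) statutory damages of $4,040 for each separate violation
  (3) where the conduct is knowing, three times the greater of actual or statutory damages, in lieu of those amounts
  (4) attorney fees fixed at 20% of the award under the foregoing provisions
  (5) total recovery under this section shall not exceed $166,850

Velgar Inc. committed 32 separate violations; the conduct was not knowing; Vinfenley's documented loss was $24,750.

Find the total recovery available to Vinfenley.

$166,850

Statutory damages: 32 × $4,040 = $129,280
Conduct not knowing: the in-lieu enhancement does not apply.
Actual plus statutory damages: $24,750 + $129,280 = $154,030
Attorney fees: 20% of $154,030 = $30,806
Total before cap: $154,030 + $30,806 = $184,836
Cap at $166,850: $184,836 exceeds the cap → $166,850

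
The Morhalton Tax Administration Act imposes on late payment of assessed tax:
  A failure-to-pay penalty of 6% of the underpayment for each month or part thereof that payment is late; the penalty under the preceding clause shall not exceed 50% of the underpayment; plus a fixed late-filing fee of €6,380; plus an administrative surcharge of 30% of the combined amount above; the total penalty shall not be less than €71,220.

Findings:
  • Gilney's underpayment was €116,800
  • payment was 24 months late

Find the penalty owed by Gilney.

Accrued rate: 6% × 24 = 144%, capped at 50% → 50%
Failure-to-pay penalty: 50% of €116,800 = €58,400
Penalty before surcharge: €58,400 + €6,380 = €64,780
Administrative surcharge: 30% of €64,780 = €19,434
Total penalty: €64,780 + €19,434 = €84,214
Minimum €71,220: €84,214 meets the minimum, no increase.

€84,214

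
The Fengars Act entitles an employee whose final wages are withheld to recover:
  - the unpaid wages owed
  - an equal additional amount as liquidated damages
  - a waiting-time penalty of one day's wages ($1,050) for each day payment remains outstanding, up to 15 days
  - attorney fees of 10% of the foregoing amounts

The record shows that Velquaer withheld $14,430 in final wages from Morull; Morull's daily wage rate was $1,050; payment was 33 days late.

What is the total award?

Liquidated damages (equal amount): $14,430
Penalty days: min(33, 15) = 15
Waiting-time penalty: 15 × $1,050 = $15,750
Subtotal: $14,430 + $14,430 + $15,750 = $44,610
Attorney fees: 10% of $44,610 = $4,461
Total award: $44,610 + $4,461 = $49,071

$49,071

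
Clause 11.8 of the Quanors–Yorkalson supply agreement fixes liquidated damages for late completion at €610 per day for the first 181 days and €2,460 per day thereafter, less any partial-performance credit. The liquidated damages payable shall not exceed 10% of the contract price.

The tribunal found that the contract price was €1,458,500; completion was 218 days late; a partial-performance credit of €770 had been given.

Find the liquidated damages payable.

€145,850

First 181 days: 181 × €610 = €110,410
Remaining days: (218 − 181) × €2,460 = €91,020
Accrued per-day damages: €110,410 + €91,020 = €201,430
Less partial-performance credit: €201,430 − €770 = €200,660
Cap: 10% of €1,458,500 = €145,850
Cap at €145,850: €200,660 exceeds the cap → €145,850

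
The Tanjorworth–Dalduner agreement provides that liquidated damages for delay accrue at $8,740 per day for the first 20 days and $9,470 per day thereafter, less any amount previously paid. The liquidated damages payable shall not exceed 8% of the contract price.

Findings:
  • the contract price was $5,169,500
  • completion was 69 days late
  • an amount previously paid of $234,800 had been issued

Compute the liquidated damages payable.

First 20 days: 20 × $8,740 = $174,800
Remaining days: (69 − 20) × $9,470 = $464,030
Accrued per-day damages: $174,800 + $464,030 = $638,830
Less amount previously paid: $638,830 − $234,800 = $404,030
Cap: 8% of $5,169,500 = $413,560
Cap at $413,560: $404,030 is within the cap, no reduction.

$404,030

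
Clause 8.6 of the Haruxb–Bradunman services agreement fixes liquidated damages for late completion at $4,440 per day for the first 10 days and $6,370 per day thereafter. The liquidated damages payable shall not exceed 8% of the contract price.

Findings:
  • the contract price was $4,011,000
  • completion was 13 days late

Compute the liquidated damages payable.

$63,510

First 10 days: 10 × $4,440 = $44,400
Remaining days: (13 − 10) × $6,370 = $19,110
Accrued per-day damages: $44,400 + $19,110 = $63,510
Cap: 8% of $4,011,000 = $320,880
Cap at $320,880: $63,510 is within the cap, no reduction.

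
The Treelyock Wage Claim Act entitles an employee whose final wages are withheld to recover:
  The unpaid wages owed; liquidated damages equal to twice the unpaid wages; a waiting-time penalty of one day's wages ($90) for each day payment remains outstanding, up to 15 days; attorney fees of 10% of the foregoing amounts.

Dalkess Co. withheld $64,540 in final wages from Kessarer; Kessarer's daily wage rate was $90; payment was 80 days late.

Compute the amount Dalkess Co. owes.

Doubled: 2 × $64,540 = $129,080
Penalty days: min(80, 15) = 15
Waiting-time penalty: 15 × $90 = $1,350
Subtotal: $64,540 + $129,080 + $1,350 = $194,970
Attorney fees: 10% of $194,970 = $19,497
Total award: $194,970 + $19,497 = $214,467

$214,467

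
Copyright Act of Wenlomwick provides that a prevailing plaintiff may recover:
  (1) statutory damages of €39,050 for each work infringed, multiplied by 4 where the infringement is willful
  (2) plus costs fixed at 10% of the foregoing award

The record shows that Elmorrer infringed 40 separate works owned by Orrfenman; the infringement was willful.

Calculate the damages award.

Statutory damages: 40 × €39,050 = €1,562,000
Multiplied by 4: 4 × €1,562,000 = €6,248,000
Costs: 10% of €6,248,000 = €624,800
Award plus costs: €6,248,000 + €624,800 = €6,872,800

€6,872,800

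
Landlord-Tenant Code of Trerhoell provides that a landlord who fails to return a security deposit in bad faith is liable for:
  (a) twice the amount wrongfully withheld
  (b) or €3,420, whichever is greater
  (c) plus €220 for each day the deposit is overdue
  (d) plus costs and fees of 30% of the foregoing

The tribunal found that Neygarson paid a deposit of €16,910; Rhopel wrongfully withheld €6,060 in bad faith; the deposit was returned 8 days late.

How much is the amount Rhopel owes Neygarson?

Doubled: 2 × €6,060 = €12,120
Minimum €3,420: €12,120 meets the minimum, no increase.
Late-return penalty: 8 × €220 = €1,760
Damages plus late penalty: €12,120 + €1,760 = €13,880
Costs and fees: 30% of €13,880 = €4,164
Total recovery: €13,880 + €4,164 = €18,044

€18,044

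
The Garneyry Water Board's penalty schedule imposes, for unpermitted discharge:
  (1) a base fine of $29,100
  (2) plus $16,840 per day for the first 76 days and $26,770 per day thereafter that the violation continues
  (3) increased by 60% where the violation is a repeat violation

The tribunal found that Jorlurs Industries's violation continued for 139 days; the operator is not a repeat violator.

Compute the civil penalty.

$2,995,450

First 76 days: 76 × $16,840 = $1,279,840
Remaining days: (139 − 76) × $26,770 = $1,686,510
Per-day component: $1,279,840 + $1,686,510 = $2,966,350
Base plus per-day: $29,100 + $2,966,350 = $2,995,450
The operator is not a repeat violator: no 60% increase.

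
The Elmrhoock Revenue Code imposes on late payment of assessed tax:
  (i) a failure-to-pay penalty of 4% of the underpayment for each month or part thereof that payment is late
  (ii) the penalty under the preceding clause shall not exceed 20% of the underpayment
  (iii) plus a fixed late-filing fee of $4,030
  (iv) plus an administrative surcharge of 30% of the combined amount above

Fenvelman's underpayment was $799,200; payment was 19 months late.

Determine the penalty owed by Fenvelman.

Accrued rate: 4% × 19 = 76%, capped at 20% → 20%
Failure-to-pay penalty: 20% of $799,200 = $159,840
Penalty before surcharge: $159,840 + $4,030 = $163,870
Administrative surcharge: 30% of $163,870 = $49,161
Total penalty: $163,870 + $49,161 = $213,031

$213,031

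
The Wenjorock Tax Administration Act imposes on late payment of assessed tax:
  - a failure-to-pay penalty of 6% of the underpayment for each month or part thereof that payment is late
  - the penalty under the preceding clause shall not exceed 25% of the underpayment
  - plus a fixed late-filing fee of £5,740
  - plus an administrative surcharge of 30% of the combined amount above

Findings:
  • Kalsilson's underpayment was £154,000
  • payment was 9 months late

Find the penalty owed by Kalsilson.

£57,512

Accrued rate: 6% × 9 = 54%, capped at 25% → 25%
Failure-to-pay penalty: 25% of £154,000 = £38,500
Penalty before surcharge: £38,500 + £5,740 = £44,240
Administrative surcharge: 30% of £44,240 = £13,272
Total penalty: £44,240 + £13,272 = £57,512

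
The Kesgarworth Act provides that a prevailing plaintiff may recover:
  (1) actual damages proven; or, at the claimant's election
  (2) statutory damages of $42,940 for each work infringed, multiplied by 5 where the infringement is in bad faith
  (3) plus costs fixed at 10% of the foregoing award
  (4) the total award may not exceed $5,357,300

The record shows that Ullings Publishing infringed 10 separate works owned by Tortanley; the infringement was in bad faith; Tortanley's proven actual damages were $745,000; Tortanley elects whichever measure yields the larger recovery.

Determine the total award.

Statutory damages: 10 × $42,940 = $429,400
Multiplied by 5: 5 × $429,400 = $2,147,000
Greater of actual damages ($745,000) or enhanced statutory damages ($2,147,000): $2,147,000
Costs: 10% of $2,147,000 = $214,700
Award plus costs: $2,147,000 + $214,700 = $2,361,700
Cap at $5,357,300: $2,361,700 is within the cap, no reduction.

Award: $2,361,700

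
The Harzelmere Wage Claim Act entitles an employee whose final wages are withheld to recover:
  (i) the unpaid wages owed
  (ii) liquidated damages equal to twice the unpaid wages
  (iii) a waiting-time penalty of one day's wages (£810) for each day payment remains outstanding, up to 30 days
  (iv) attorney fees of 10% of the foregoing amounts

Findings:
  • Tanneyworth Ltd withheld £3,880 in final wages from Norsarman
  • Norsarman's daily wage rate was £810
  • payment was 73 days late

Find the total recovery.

Total award: £39,534

Doubled: 2 × £3,880 = £7,760
Penalty days: min(73, 30) = 30
Waiting-time penalty: 30 × £810 = £24,300
Subtotal: £3,880 + £7,760 + £24,300 = £35,940
Attorney fees: 10% of £35,940 = £3,594
Total award: £35,940 + £3,594 = £39,534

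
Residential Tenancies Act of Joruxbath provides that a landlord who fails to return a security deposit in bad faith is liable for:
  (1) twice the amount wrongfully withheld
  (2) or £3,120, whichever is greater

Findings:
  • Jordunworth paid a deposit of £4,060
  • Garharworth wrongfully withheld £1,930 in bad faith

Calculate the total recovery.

£3,860

Doubled: 2 × £1,930 = £3,860
Minimum £3,120: £3,860 meets the minimum, no increase.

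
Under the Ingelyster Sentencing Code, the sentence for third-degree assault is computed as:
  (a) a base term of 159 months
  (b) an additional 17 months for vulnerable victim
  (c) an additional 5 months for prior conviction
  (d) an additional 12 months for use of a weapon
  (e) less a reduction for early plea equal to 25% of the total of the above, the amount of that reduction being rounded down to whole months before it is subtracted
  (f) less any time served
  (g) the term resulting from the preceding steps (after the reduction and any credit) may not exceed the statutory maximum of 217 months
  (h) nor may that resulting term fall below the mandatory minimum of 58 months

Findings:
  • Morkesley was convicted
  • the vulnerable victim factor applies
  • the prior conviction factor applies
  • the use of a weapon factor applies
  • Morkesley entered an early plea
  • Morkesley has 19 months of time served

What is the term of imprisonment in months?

Sentence: 126 months

Vulnerable victim enhancement: +17 months
Prior conviction enhancement: +5 months
Use of a weapon enhancement: +12 months
Adjusted term: 159 months + 17 months + 5 months + 12 months = 193 months
Early plea reduction: 25% of 193 months = 48 months (rounded down)
After reduction: 193 − 48 = 145 months
Less time served: 145 months − 19 months = 126 months
Cap at 217 months: 126 months is within the cap, no reduction.
Minimum 58 months: 126 months meets the minimum, no increase.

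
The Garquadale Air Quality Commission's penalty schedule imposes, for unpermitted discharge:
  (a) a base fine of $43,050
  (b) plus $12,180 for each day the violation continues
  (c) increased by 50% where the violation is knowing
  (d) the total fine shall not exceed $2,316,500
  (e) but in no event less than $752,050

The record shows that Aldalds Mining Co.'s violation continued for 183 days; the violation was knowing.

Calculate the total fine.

$2,316,500

Per-day component: 183 × $12,180 = $2,228,940
Base plus per-day: $43,050 + $2,228,940 = $2,271,990
Enhancement: 50% of $2,271,990 = $1,135,995
Enhanced fine: $2,271,990 + $1,135,995 = $3,407,985
Cap at $2,316,500: $3,407,985 exceeds the cap → $2,316,500
Minimum $752,050: $2,316,500 meets the minimum, no increase.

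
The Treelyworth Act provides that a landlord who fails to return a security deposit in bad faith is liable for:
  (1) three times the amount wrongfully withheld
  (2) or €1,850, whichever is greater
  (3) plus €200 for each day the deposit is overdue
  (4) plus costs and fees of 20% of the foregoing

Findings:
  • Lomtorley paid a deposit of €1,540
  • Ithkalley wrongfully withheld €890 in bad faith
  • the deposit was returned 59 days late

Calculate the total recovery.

€17,364

Trebled: 3 × €890 = €2,670
Minimum €1,850: €2,670 meets the minimum, no increase.
Late-return penalty: 59 × €200 = €11,800
Damages plus late penalty: €2,670 + €11,800 = €14,470
Costs and fees: 20% of €14,470 = €2,894
Total recovery: €14,470 + €2,894 = €17,364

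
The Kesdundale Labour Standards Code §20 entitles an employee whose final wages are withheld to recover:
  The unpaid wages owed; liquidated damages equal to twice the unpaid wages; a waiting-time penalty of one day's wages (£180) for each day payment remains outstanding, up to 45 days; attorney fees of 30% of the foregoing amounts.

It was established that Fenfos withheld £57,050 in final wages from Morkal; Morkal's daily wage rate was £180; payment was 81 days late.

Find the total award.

Doubled: 2 × £57,050 = £114,100
Penalty days: min(81, 45) = 45
Waiting-time penalty: 45 × £180 = £8,100
Subtotal: £57,050 + £114,100 + £8,100 = £179,250
Attorney fees: 30% of £179,250 = £53,775
Total award: £179,250 + £53,775 = £233,025

£233,025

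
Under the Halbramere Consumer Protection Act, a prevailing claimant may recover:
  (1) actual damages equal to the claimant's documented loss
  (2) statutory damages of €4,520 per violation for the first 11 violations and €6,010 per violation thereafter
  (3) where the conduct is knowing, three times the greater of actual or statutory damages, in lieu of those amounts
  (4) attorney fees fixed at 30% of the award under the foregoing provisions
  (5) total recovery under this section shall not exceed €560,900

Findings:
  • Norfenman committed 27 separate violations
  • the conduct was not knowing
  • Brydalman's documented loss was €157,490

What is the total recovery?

€394,381

First 11 violations: 11 × €4,520 = €49,720
Remaining violations: (27 − 11) × €6,010 = €96,160
Statutory damages: €49,720 + €96,160 = €145,880
Conduct not knowing: the in-lieu enhancement does not apply.
Actual plus statutory damages: €157,490 + €145,880 = €303,370
Attorney fees: 30% of €303,370 = €91,011
Total before cap: €303,370 + €91,011 = €394,381
Cap at €560,900: €394,381 is within the cap, no reduction.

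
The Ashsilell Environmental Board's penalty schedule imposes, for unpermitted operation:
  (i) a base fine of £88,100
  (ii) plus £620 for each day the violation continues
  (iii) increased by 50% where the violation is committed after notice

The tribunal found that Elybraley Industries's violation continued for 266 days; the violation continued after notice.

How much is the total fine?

£379,530

Per-day component: 266 × £620 = £164,920
Base plus per-day: £88,100 + £164,920 = £253,020
Enhancement: 50% of £253,020 = £126,510
Enhanced fine: £253,020 + £126,510 = £379,530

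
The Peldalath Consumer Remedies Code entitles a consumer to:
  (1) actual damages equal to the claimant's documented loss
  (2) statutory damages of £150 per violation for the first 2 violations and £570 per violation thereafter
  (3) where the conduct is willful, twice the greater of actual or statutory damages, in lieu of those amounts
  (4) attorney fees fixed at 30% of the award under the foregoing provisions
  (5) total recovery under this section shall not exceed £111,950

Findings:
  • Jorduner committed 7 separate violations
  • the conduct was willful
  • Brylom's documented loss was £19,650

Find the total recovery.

£51,090

First 2 violations: 2 × £150 = £300
Remaining violations: (7 − 2) × £570 = £2,850
Statutory damages: £300 + £2,850 = £3,150
Greater of actual damages (£19,650) or statutory damages (£3,150): £19,650
Doubled: 2 × £19,650 = £39,300
Attorney fees: 30% of £39,300 = £11,790
Total before cap: £39,300 + £11,790 = £51,090
Cap at £111,950: £51,090 is within the cap, no reduction.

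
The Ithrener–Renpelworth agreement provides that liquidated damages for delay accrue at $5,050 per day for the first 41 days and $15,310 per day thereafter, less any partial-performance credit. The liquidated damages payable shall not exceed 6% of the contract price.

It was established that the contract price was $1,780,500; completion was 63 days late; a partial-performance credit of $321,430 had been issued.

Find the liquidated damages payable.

Liquidated damages: $106,830

First 41 days: 41 × $5,050 = $207,050
Remaining days: (63 − 41) × $15,310 = $336,820
Accrued per-day damages: $207,050 + $336,820 = $543,870
Less partial-performance credit: $543,870 − $321,430 = $222,440
Cap: 6% of $1,780,500 = $106,830
Cap at $106,830: $222,440 exceeds the cap → $106,830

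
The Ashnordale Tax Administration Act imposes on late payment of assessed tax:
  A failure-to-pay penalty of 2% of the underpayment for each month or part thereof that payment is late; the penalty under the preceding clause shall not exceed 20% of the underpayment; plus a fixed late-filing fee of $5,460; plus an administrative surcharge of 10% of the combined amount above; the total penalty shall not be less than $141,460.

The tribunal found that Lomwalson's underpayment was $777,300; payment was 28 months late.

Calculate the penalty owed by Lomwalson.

$177,012

Accrued rate: 2% × 28 = 56%, capped at 20% → 20%
Failure-to-pay penalty: 20% of $777,300 = $155,460
Penalty before surcharge: $155,460 + $5,460 = $160,920
Administrative surcharge: 10% of $160,920 = $16,092
Total penalty: $160,920 + $16,092 = $177,012
Minimum $141,460: $177,012 meets the minimum, no increase.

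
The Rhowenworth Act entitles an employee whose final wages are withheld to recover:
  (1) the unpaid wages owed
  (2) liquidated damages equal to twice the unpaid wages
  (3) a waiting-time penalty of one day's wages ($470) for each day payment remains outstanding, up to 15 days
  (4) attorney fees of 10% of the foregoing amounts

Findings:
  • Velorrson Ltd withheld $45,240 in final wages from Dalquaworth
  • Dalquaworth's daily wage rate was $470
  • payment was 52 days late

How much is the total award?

Doubled: 2 × $45,240 = $90,480
Penalty days: min(52, 15) = 15
Waiting-time penalty: 15 × $470 = $7,050
Subtotal: $45,240 + $90,480 + $7,050 = $142,770
Attorney fees: 10% of $142,770 = $14,277
Total award: $142,770 + $14,277 = $157,047

Total award: $157,047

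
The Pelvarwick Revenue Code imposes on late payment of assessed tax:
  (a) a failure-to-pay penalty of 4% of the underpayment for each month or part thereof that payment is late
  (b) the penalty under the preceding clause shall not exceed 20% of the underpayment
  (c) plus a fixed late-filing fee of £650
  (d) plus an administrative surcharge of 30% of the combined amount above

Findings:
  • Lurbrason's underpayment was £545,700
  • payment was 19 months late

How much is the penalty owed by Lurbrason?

Accrued rate: 4% × 19 = 76%, capped at 20% → 20%
Failure-to-pay penalty: 20% of £545,700 = £109,140
Penalty before surcharge: £109,140 + £650 = £109,790
Administrative surcharge: 30% of £109,790 = £32,937
Total penalty: £109,790 + £32,937 = £142,727

£142,727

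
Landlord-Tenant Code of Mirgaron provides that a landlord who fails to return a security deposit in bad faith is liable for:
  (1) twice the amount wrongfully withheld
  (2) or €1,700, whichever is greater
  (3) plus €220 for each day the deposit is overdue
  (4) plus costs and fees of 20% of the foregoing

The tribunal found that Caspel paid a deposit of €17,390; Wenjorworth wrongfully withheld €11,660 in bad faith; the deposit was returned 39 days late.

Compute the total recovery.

€38,280

Doubled: 2 × €11,660 = €23,320
Minimum €1,700: €23,320 meets the minimum, no increase.
Late-return penalty: 39 × €220 = €8,580
Damages plus late penalty: €23,320 + €8,580 = €31,900
Costs and fees: 20% of €31,900 = €6,380
Total recovery: €31,900 + €6,380 = €38,280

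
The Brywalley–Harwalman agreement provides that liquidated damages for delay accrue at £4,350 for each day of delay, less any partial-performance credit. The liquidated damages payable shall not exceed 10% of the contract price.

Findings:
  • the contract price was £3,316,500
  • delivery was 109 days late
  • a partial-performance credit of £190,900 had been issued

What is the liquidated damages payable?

Per-day damages: 109 × £4,350 = £474,150
Less partial-performance credit: £474,150 − £190,900 = £283,250
Cap: 10% of £3,316,500 = £331,650
Cap at £331,650: £283,250 is within the cap, no reduction.

£283,250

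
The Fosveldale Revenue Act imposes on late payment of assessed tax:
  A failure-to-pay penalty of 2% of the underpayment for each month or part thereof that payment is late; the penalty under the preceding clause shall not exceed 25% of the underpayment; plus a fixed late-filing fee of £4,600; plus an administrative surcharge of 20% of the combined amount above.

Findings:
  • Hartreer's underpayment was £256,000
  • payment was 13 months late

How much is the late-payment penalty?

£82,320

Accrued rate: 2% × 13 = 26%, capped at 25% → 25%
Failure-to-pay penalty: 25% of £256,000 = £64,000
Penalty before surcharge: £64,000 + £4,600 = £68,600
Administrative surcharge: 20% of £68,600 = £13,720
Total penalty: £68,600 + £13,720 = £82,320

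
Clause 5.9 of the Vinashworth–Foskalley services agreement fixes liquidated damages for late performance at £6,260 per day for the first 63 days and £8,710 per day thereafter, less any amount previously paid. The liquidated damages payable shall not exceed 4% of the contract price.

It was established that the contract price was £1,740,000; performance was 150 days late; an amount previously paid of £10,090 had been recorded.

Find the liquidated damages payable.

First 63 days: 63 × £6,260 = £394,380
Remaining days: (150 − 63) × £8,710 = £757,770
Accrued per-day damages: £394,380 + £757,770 = £1,152,150
Less amount previously paid: £1,152,150 − £10,090 = £1,142,060
Cap: 4% of £1,740,000 = £69,600
Cap at £69,600: £1,142,060 exceeds the cap → £69,600

£69,600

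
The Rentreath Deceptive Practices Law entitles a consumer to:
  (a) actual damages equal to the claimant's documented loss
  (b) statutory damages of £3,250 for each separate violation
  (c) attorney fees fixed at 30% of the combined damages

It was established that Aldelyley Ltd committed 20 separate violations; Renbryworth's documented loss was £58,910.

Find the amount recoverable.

Statutory damages: 20 × £3,250 = £65,000
Combined damages: £58,910 + £65,000 = £123,910
Attorney fees: 30% of £123,910 = £37,173
Total recovery: £123,910 + £37,173 = £161,083

£161,083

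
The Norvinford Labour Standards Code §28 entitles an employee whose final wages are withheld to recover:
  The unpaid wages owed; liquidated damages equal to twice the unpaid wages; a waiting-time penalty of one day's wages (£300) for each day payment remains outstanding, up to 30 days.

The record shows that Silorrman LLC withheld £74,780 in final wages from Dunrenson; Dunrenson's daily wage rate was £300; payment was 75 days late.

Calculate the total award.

£233,340

Doubled: 2 × £74,780 = £149,560
Penalty days: min(75, 30) = 30
Waiting-time penalty: 30 × £300 = £9,000
Total award: £74,780 + £149,560 + £9,000 = £233,340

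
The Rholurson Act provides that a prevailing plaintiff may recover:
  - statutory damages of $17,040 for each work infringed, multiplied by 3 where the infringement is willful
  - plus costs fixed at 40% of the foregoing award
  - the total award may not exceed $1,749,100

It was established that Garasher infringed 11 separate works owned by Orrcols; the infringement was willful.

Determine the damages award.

$787,248

Statutory damages: 11 × $17,040 = $187,440
Trebled: 3 × $187,440 = $562,320
Costs: 40% of $562,320 = $224,928
Award plus costs: $562,320 + $224,928 = $787,248
Cap at $1,749,100: $787,248 is within the cap, no reduction.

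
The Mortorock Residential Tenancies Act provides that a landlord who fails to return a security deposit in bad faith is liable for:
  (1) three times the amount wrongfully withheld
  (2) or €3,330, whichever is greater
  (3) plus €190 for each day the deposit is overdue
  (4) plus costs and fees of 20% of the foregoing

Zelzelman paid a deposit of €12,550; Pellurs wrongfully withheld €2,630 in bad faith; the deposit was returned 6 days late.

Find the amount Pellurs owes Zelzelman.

Trebled: 3 × €2,630 = €7,890
Minimum €3,330: €7,890 meets the minimum, no increase.
Late-return penalty: 6 × €190 = €1,140
Damages plus late penalty: €7,890 + €1,140 = €9,030
Costs and fees: 20% of €9,030 = €1,806
Total recovery: €9,030 + €1,806 = €10,836

€10,836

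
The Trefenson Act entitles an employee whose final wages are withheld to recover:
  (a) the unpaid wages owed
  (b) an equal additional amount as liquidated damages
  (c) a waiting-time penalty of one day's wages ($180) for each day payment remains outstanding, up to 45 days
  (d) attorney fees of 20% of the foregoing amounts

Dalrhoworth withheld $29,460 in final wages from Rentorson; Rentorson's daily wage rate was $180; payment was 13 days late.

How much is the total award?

Liquidated damages (equal amount): $29,460
Penalty days: min(13, 45) = 13
Waiting-time penalty: 13 × $180 = $2,340
Subtotal: $29,460 + $29,460 + $2,340 = $61,260
Attorney fees: 20% of $61,260 = $12,252
Total award: $61,260 + $12,252 = $73,512

$73,512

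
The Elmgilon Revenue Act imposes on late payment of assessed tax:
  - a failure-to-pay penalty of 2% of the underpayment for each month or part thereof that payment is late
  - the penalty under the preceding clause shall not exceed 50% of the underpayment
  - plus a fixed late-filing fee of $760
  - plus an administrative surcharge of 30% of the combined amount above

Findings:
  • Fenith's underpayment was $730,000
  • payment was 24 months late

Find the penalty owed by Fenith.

$456,508

Accrued rate: 2% × 24 = 48%, capped at 50% → 48%
Failure-to-pay penalty: 48% of $730,000 = $350,400
Penalty before surcharge: $350,400 + $760 = $351,160
Administrative surcharge: 30% of $351,160 = $105,348
Total penalty: $351,160 + $105,348 = $456,508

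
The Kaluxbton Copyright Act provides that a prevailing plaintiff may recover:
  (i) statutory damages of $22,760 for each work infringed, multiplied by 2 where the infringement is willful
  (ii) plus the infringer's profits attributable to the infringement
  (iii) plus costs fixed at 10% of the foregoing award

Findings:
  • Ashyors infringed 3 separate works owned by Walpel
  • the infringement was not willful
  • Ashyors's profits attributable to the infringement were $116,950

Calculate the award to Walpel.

Statutory damages: 3 × $22,760 = $68,280
Infringement not willful: no ×2 enhancement.
Combined award: $68,280 + $116,950 = $185,230
Costs: 10% of $185,230 = $18,523
Award plus costs: $185,230 + $18,523 = $203,753

$203,753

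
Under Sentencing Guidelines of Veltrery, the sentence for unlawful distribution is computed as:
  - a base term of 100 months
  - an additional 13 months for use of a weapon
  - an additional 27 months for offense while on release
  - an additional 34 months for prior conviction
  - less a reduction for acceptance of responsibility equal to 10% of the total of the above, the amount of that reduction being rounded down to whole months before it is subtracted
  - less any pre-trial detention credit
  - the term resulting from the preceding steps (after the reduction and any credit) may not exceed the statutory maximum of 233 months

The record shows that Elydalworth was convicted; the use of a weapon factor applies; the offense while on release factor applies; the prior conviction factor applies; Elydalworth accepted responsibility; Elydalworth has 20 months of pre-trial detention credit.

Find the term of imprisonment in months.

Use of a weapon enhancement: +13 months
Offense while on release enhancement: +27 months
Prior conviction enhancement: +34 months
Adjusted term: 100 months + 13 months + 27 months + 34 months = 174 months
Acceptance of responsibility reduction: 10% of 174 months = 17 months (rounded down)
After reduction: 174 − 17 = 157 months
Less pre-trial detention credit: 157 months − 20 months = 137 months
Cap at 233 months: 137 months is within the cap, no reduction.

Sentence: 137 months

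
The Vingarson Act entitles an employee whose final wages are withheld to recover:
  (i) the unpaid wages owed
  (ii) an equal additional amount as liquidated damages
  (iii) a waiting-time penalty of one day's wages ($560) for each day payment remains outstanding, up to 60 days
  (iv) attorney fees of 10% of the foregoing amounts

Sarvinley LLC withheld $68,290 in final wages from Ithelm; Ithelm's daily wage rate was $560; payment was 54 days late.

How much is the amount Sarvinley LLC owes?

$183,502

Liquidated damages (equal amount): $68,290
Penalty days: min(54, 60) = 54
Waiting-time penalty: 54 × $560 = $30,240
Subtotal: $68,290 + $68,290 + $30,240 = $166,820
Attorney fees: 10% of $166,820 = $16,682
Total award: $166,820 + $16,682 = $183,502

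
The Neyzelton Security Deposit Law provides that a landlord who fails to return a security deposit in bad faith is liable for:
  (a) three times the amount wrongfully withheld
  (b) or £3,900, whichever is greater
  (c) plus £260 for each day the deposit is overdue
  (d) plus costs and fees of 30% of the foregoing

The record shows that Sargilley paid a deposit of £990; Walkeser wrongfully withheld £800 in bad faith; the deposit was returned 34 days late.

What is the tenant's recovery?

£16,562

Trebled: 3 × £800 = £2,400
Minimum £3,900: £2,400 is below the minimum → £3,900
Late-return penalty: 34 × £260 = £8,840
Damages plus late penalty: £3,900 + £8,840 = £12,740
Costs and fees: 30% of £12,740 = £3,822
Total recovery: £12,740 + £3,822 = £16,562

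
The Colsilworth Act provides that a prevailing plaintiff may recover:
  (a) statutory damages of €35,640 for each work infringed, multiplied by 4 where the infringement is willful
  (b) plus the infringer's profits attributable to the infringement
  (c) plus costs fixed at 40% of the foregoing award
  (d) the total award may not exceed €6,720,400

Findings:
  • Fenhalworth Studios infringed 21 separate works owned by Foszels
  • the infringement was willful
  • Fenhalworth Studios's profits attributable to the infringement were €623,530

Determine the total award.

Statutory damages: 21 × €35,640 = €748,440
Multiplied by 4: 4 × €748,440 = €2,993,760
Combined award: €2,993,760 + €623,530 = €3,617,290
Costs: 40% of €3,617,290 = €1,446,916
Award plus costs: €3,617,290 + €1,446,916 = €5,064,206
Cap at €6,720,400: €5,064,206 is within the cap, no reduction.

€5,064,206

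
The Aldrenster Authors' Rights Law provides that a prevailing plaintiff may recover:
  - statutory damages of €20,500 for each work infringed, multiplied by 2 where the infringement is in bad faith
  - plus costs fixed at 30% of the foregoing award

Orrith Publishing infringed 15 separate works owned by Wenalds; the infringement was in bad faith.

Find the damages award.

€799,500

Statutory damages: 15 × €20,500 = €307,500
Doubled: 2 × €307,500 = €615,000
Costs: 30% of €615,000 = €184,500
Award plus costs: €615,000 + €184,500 = €799,500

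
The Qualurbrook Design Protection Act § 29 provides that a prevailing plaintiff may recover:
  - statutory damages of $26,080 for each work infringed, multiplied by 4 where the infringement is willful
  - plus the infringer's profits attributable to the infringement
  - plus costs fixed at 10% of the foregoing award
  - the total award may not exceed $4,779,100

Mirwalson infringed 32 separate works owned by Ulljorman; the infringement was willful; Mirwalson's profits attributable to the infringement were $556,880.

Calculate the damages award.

Award: $4,284,632

Statutory damages: 32 × $26,080 = $834,560
Multiplied by 4: 4 × $834,560 = $3,338,240
Combined award: $3,338,240 + $556,880 = $3,895,120
Costs: 10% of $3,895,120 = $389,512
Award plus costs: $3,895,120 + $389,512 = $4,284,632
Cap at $4,779,100: $4,284,632 is within the cap, no reduction.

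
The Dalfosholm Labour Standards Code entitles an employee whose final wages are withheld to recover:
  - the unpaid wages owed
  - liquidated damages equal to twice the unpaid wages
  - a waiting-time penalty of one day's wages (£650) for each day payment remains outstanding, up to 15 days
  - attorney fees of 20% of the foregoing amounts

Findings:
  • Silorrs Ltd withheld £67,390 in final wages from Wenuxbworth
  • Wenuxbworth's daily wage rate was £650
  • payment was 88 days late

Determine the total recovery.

£254,304

Doubled: 2 × £67,390 = £134,780
Penalty days: min(88, 15) = 15
Waiting-time penalty: 15 × £650 = £9,750
Subtotal: £67,390 + £134,780 + £9,750 = £211,920
Attorney fees: 20% of £211,920 = £42,384
Total award: £211,920 + £42,384 = £254,304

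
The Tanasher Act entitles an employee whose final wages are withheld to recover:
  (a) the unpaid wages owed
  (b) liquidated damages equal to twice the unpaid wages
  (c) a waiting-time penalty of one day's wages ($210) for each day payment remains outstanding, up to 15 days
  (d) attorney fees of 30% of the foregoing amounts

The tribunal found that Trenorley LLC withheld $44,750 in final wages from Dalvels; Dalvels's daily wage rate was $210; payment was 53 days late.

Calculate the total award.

$178,620

Doubled: 2 × $44,750 = $89,500
Penalty days: min(53, 15) = 15
Waiting-time penalty: 15 × $210 = $3,150
Subtotal: $44,750 + $89,500 + $3,150 = $137,400
Attorney fees: 30% of $137,400 = $41,220
Total award: $137,400 + $41,220 = $178,620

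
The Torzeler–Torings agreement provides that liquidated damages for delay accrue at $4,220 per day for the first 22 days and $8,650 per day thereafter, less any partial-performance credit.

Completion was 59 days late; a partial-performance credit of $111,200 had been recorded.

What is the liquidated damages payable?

$301,690

First 22 days: 22 × $4,220 = $92,840
Remaining days: (59 − 22) × $8,650 = $320,050
Accrued per-day damages: $92,840 + $320,050 = $412,890
Less partial-performance credit: $412,890 − $111,200 = $301,690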